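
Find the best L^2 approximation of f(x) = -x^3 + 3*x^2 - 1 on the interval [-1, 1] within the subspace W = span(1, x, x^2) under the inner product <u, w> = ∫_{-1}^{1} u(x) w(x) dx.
g(x) = 3*x^2 - 3*x/5 - 1

The best approximation g ∈ W is the orthogonal projection of f onto W. Writing g = a_0 + a_1 x + a_2 x^2, the coefficients solve the normal equations G · a = b where
  G_{ij} = <φ_i, φ_j> and b_i = <f, φ_i>, with φ_0 = 1, φ_1 = x, φ_2 = x^2.
G =
  [2, 0, 2/3]
  [0, 2/3, 0]
  [2/3, 0, 2/5],
b = (0, -2/5, 8/15).
Solving gives a_0 = -1, a_1 = -3/5, a_2 = 3, so
  g(x) = 3*x^2 - 3*x/5 - 1.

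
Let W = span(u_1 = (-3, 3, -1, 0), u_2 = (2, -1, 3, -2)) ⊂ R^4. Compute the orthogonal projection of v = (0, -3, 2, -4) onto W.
proj_W(v) = (182/99, -173/198, 63/22, -191/99)

Set up U = [u_1 | ... | u_2] ∈ R^(4×2). The projector onto W = col(U) is P = U (U^T U)^(-1) U^T.
Compute U^T U =
  [19, -12]
  [-12, 18],
and U^T v = (-11, 17).
Solve U^T U · c = U^T v for the coefficients: c = (1/33, 191/198). The projection is proj_W(v) = U c.
Check: (v - proj_W(v)) · u_1 = 0  (should be 0).
Check: (v - proj_W(v)) · u_2 = 0  (should be 0).
Result: proj_W(v) = (182/99, -173/198, 63/22, -191/99).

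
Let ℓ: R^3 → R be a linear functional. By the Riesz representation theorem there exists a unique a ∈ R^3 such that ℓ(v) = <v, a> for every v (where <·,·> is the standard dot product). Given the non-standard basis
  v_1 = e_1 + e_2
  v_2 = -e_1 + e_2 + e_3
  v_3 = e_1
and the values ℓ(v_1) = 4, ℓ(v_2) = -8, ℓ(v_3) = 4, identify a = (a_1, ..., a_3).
a = (4, 0, -4)

Write a = (a_1, ..., a_3) in the standard basis. For each basis vector v_i, ℓ(v_i) = <v_i, a> is a linear equation in the a_j's. Collect the n equations into a matrix system V a = ℓ, where row i of V is v_i (expressed in the standard basis). Since V is invertible (lower-triangular with 1s on the diagonal, up to permutation), solve by back-substitution:
  V =
[[1, 1, 0],
 [-1, 1, 1],
 [1, 0, 0]]
  V a = (4, -8, 4)
Solving gives a = (4, 0, -4).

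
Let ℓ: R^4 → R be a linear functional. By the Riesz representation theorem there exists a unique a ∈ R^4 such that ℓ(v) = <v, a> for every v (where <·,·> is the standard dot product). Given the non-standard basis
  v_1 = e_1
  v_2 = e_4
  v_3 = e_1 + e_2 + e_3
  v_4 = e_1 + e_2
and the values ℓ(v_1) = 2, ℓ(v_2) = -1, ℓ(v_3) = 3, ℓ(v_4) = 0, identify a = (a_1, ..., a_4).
a = (2, -2, 3, -1)

Write a = (a_1, ..., a_4) in the standard basis. For each basis vector v_i, ℓ(v_i) = <v_i, a> is a linear equation in the a_j's. Collect the n equations into a matrix system V a = ℓ, where row i of V is v_i (expressed in the standard basis). Since V is invertible (lower-triangular with 1s on the diagonal, up to permutation), solve by back-substitution:
  V =
[[1, 0, 0, 0],
 [0, 0, 0, 1],
 [1, 1, 1, 0],
 [1, 1, 0, 0]]
  V a = (2, -1, 3, 0)
Solving gives a = (2, -2, 3, -1).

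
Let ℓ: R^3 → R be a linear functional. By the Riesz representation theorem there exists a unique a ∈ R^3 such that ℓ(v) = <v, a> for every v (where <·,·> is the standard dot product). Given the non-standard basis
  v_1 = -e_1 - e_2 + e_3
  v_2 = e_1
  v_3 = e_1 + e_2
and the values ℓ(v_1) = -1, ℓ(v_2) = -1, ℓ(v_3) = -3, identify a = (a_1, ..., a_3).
a = (-1, -2, -4)

Write a = (a_1, ..., a_3) in the standard basis. For each basis vector v_i, ℓ(v_i) = <v_i, a> is a linear equation in the a_j's. Collect the n equations into a matrix system V a = ℓ, where row i of V is v_i (expressed in the standard basis). Since V is invertible (lower-triangular with 1s on the diagonal, up to permutation), solve by back-substitution:
  V =
[[-1, -1, 1],
 [1, 0, 0],
 [1, 1, 0]]
  V a = (-1, -1, -3)
Solving gives a = (-1, -2, -4).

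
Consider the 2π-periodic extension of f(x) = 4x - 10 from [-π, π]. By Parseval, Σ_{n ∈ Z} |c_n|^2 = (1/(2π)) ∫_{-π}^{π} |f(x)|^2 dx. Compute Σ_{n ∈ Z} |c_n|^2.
Σ |c_n|^2 = 16π^2/3 + 100

Expand and integrate term by term over [-π, π]:
  ∫ (4x)^2 dx = 16·(2π^3/3); ∫ 2·4·(-10)·x dx = 0 (odd integrand); ∫ (-10)^2 dx = 100·2π.
So (1/(2π)) ∫_{-π}^{π} (4x - 10)^2 dx = 16π^2/3 + 100 = 16π^2/3 + 100.
Parseval ⇒ Σ |c_n|^2 = 16π^2/3 + 100.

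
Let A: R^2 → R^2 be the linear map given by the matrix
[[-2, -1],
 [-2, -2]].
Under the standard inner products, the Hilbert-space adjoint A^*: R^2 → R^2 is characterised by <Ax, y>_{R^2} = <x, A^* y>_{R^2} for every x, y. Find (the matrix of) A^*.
A^* = A^T =
[[-2, -2],
 [-1, -2]]

For real matrices with standard dot products, the defining identity <Ax, y> = <x, A^* y> gives (Ax)^T y = x^T (A^*) y, i.e. x^T A^T y = x^T (A^*) y. Since this holds for all x, y, we must have A^* = A^T. Therefore
A^* =
[[-2, -2],
 [-1, -2]].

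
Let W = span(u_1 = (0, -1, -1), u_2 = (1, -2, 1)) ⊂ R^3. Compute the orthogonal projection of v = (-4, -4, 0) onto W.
proj_W(v) = (4/11, -28/11, -16/11)

Set up U = [u_1 | ... | u_2] ∈ R^(3×2). The projector onto W = col(U) is P = U (U^T U)^(-1) U^T.
Compute U^T U =
  [2, 1]
  [1, 6],
and U^T v = (4, 4).
Solve U^T U · c = U^T v for the coefficients: c = (20/11, 4/11). The projection is proj_W(v) = U c.
Check: (v - proj_W(v)) · u_1 = 0  (should be 0).
Check: (v - proj_W(v)) · u_2 = 0  (should be 0).
Result: proj_W(v) = (4/11, -28/11, -16/11).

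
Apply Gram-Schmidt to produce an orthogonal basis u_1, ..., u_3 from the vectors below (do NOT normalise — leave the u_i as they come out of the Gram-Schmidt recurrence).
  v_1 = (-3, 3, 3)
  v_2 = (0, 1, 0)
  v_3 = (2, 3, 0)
Orthogonal basis:
  u_1 = (-3, 3, 3)
  u_2 = (1/3, 2/3, -1/3)
  u_3 = (1, 0, 1)

Apply the Gram-Schmidt recurrence
  u_1 = v_1
  u_i = v_i − Σ_{j<i} ((v_i · u_j) / (u_j · u_j)) · u_j.

Step by step this gives:
  u_1 = (-3, 3, 3)
  u_2 = (1/3, 2/3, -1/3)
  u_3 = (1, 0, 1)

Orthogonality check:
  u_2 · u_1 = 0 (should be 0)
  u_3 · u_1 = 0 (should be 0)
  u_3 · u_2 = 0 (should be 0)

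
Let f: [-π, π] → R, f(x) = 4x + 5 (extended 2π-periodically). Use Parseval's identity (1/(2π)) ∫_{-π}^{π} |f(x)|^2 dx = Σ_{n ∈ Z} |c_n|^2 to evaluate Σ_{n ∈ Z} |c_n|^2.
Σ |c_n|^2 = 16π^2/3 + 25

Expand and integrate term by term over [-π, π]:
  ∫ (4x)^2 dx = 16·(2π^3/3); ∫ 2·4·(5)·x dx = 0 (odd integrand); ∫ 5^2 dx = 25·2π.
So (1/(2π)) ∫_{-π}^{π} (4x + 5)^2 dx = 16π^2/3 + 25 = 16π^2/3 + 25.
Parseval ⇒ Σ |c_n|^2 = 16π^2/3 + 25.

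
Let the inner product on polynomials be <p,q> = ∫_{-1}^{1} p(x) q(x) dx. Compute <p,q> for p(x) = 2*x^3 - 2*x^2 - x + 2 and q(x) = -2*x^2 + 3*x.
<p,q> = -2/3

Expand the product: p(x)·q(x) = -4*x^5 + 10*x^4 - 4*x^3 - 7*x^2 + 6*x.
∫_{-1}^{1} of each monomial x^k gives [2/(k+1) if k even, 0 if k odd]. Integrating term-by-term (or equivalently evaluating the antiderivative F(x) = -2*x^6/3 + 2*x^5 - x^4 - 7*x^3/3 + 3*x^2 at the endpoints):
  F(1) − F(−1) = 1 − (5/3) = -2/3.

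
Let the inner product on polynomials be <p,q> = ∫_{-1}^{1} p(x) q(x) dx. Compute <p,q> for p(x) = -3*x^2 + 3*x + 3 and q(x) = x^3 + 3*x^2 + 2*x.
<p,q> = 38/5

Expand the product: p(x)·q(x) = -3*x^5 - 6*x^4 + 6*x^3 + 15*x^2 + 6*x.
∫_{-1}^{1} of each monomial x^k gives [2/(k+1) if k even, 0 if k odd]. Integrating term-by-term (or equivalently evaluating the antiderivative F(x) = -x^6/2 - 6*x^5/5 + 3*x^4/2 + 5*x^3 + 3*x^2 at the endpoints):
  F(1) − F(−1) = 39/5 − (1/5) = 38/5.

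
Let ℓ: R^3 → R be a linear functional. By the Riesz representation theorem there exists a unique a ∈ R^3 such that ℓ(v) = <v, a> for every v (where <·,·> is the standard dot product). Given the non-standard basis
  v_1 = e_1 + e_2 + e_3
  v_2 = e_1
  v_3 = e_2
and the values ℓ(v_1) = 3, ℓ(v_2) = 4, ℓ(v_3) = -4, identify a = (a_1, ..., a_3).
a = (4, -4, 3)

Write a = (a_1, ..., a_3) in the standard basis. For each basis vector v_i, ℓ(v_i) = <v_i, a> is a linear equation in the a_j's. Collect the n equations into a matrix system V a = ℓ, where row i of V is v_i (expressed in the standard basis). Since V is invertible (lower-triangular with 1s on the diagonal, up to permutation), solve by back-substitution:
  V =
[[1, 1, 1],
 [1, 0, 0],
 [0, 1, 0]]
  V a = (3, 4, -4)
Solving gives a = (4, -4, 3).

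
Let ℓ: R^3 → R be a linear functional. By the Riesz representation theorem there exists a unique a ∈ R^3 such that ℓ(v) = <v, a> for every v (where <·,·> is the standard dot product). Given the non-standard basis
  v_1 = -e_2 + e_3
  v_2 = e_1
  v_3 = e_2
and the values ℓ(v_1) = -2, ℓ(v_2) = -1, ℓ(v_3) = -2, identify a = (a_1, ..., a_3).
a = (-1, -2, -4)

Write a = (a_1, ..., a_3) in the standard basis. For each basis vector v_i, ℓ(v_i) = <v_i, a> is a linear equation in the a_j's. Collect the n equations into a matrix system V a = ℓ, where row i of V is v_i (expressed in the standard basis). Since V is invertible (lower-triangular with 1s on the diagonal, up to permutation), solve by back-substitution:
  V =
[[0, -1, 1],
 [1, 0, 0],
 [0, 1, 0]]
  V a = (-2, -1, -2)
Solving gives a = (-1, -2, -4).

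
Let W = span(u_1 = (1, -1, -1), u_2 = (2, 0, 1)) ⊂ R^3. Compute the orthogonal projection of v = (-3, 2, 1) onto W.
proj_W(v) = (-43/14, 25/14, 8/7)

Set up U = [u_1 | ... | u_2] ∈ R^(3×2). The projector onto W = col(U) is P = U (U^T U)^(-1) U^T.
Compute U^T U =
  [3, 1]
  [1, 5],
and U^T v = (-6, -5).
Solve U^T U · c = U^T v for the coefficients: c = (-25/14, -9/14). The projection is proj_W(v) = U c.
Check: (v - proj_W(v)) · u_1 = 0  (should be 0).
Check: (v - proj_W(v)) · u_2 = 0  (should be 0).
Result: proj_W(v) = (-43/14, 25/14, 8/7).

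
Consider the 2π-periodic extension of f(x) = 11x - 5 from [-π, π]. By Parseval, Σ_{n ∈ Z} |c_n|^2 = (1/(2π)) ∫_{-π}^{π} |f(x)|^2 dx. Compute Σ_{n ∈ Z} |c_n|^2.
Σ |c_n|^2 = 121π^2/3 + 25

Expand and integrate term by term over [-π, π]:
  ∫ (11x)^2 dx = 121·(2π^3/3); ∫ 2·11·(-5)·x dx = 0 (odd integrand); ∫ (-5)^2 dx = 25·2π.
So (1/(2π)) ∫_{-π}^{π} (11x - 5)^2 dx = 121π^2/3 + 25 = 121π^2/3 + 25.
Parseval ⇒ Σ |c_n|^2 = 121π^2/3 + 25.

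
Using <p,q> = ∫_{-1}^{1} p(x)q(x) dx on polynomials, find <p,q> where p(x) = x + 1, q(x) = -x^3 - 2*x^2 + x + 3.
<p,q> = 74/15

Expand the product: p(x)·q(x) = -x^4 - 3*x^3 - x^2 + 4*x + 3.
∫_{-1}^{1} of each monomial x^k gives [2/(k+1) if k even, 0 if k odd]. Integrating term-by-term (or equivalently evaluating the antiderivative F(x) = -x^5/5 - 3*x^4/4 - x^3/3 + 2*x^2 + 3*x at the endpoints):
  F(1) − F(−1) = 223/60 − (-73/60) = 74/15.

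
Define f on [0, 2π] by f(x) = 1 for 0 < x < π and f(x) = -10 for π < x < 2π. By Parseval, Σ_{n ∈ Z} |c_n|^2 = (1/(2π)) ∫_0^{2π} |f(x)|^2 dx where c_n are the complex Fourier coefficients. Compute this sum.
Σ |c_n|^2 = 101/2

Parseval equates the L^2 energy of f (normalised by 1/(2π)) with the ℓ^2 sum of its Fourier coefficients: (1/(2π)) ∫_0^{2π} |f|^2 = Σ |c_n|^2.
Compute the left side: (1/(2π)) [∫_0^π 1^2 dx + ∫_π^{2π} (-10)^2 dx] = (1/(2π)) · (1π + 100π) = (1 + 100)/2 = 101/2.
So Σ_{n ∈ Z} |c_n|^2 = 101/2.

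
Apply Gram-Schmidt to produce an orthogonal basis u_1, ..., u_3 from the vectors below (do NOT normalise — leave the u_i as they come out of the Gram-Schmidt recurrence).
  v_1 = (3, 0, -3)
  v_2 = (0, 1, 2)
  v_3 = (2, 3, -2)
Orthogonal basis:
  u_1 = (3, 0, -3)
  u_2 = (1, 1, 1)
  u_3 = (-1, 2, -1)

Apply the Gram-Schmidt recurrence
  u_1 = v_1
  u_i = v_i − Σ_{j<i} ((v_i · u_j) / (u_j · u_j)) · u_j.

Step by step this gives:
  u_1 = (3, 0, -3)
  u_2 = (1, 1, 1)
  u_3 = (-1, 2, -1)

Orthogonality check:
  u_2 · u_1 = 0 (should be 0)
  u_3 · u_1 = 0 (should be 0)
  u_3 · u_2 = 0 (should be 0)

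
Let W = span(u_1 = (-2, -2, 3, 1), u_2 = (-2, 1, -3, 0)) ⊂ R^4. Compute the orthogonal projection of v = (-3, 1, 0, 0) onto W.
proj_W(v) = (-74/29, -8/29, -21/29, 15/29)

Set up U = [u_1 | ... | u_2] ∈ R^(4×2). The projector onto W = col(U) is P = U (U^T U)^(-1) U^T.
Compute U^T U =
  [18, -7]
  [-7, 14],
and U^T v = (4, 7).
Solve U^T U · c = U^T v for the coefficients: c = (15/29, 22/29). The projection is proj_W(v) = U c.
Check: (v - proj_W(v)) · u_1 = 0  (should be 0).
Check: (v - proj_W(v)) · u_2 = 0  (should be 0).
Result: proj_W(v) = (-74/29, -8/29, -21/29, 15/29).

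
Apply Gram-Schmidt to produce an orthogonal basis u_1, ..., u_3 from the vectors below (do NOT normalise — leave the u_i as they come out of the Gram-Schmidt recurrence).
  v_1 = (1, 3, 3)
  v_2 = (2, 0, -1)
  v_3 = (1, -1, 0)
Orthogonal basis:
  u_1 = (1, 3, 3)
  u_2 = (39/19, 3/19, -16/19)
  u_3 = (15/47, -35/47, 30/47)

Apply the Gram-Schmidt recurrence
  u_1 = v_1
  u_i = v_i − Σ_{j<i} ((v_i · u_j) / (u_j · u_j)) · u_j.

Step by step this gives:
  u_1 = (1, 3, 3)
  u_2 = (39/19, 3/19, -16/19)
  u_3 = (15/47, -35/47, 30/47)

Orthogonality check:
  u_2 · u_1 = 0 (should be 0)
  u_3 · u_1 = 0 (should be 0)
  u_3 · u_2 = 0 (should be 0)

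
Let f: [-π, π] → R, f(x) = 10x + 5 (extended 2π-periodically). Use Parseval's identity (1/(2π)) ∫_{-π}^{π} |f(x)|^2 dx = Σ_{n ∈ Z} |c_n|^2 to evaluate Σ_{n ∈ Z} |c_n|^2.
Σ |c_n|^2 = 100π^2/3 + 25

Expand and integrate term by term over [-π, π]:
  ∫ (10x)^2 dx = 100·(2π^3/3); ∫ 2·10·(5)·x dx = 0 (odd integrand); ∫ 5^2 dx = 25·2π.
So (1/(2π)) ∫_{-π}^{π} (10x + 5)^2 dx = 100π^2/3 + 25 = 100π^2/3 + 25.
Parseval ⇒ Σ |c_n|^2 = 100π^2/3 + 25.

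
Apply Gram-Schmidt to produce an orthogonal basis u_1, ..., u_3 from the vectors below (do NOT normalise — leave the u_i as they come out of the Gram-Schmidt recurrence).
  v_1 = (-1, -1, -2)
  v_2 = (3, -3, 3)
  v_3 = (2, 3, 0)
Orthogonal basis:
  u_1 = (-1, -1, -2)
  u_2 = (2, -4, 1)
  u_3 = (27/14, 9/14, -9/7)

Apply the Gram-Schmidt recurrence
  u_1 = v_1
  u_i = v_i − Σ_{j<i} ((v_i · u_j) / (u_j · u_j)) · u_j.

Step by step this gives:
  u_1 = (-1, -1, -2)
  u_2 = (2, -4, 1)
  u_3 = (27/14, 9/14, -9/7)

Orthogonality check:
  u_2 · u_1 = 0 (should be 0)
  u_3 · u_1 = 0 (should be 0)
  u_3 · u_2 = 0 (should be 0)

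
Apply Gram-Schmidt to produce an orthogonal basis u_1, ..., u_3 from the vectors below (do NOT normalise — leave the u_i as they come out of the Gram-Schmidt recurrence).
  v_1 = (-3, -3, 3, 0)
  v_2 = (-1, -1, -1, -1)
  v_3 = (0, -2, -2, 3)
Orthogonal basis:
  u_1 = (-3, -3, 3, 0)
  u_2 = (-2/3, -2/3, -4/3, -1)
  u_3 = (2/11, -20/11, -18/11, 36/11)

Apply the Gram-Schmidt recurrence
  u_1 = v_1
  u_i = v_i − Σ_{j<i} ((v_i · u_j) / (u_j · u_j)) · u_j.

Step by step this gives:
  u_1 = (-3, -3, 3, 0)
  u_2 = (-2/3, -2/3, -4/3, -1)
  u_3 = (2/11, -20/11, -18/11, 36/11)

Orthogonality check:
  u_2 · u_1 = 0 (should be 0)
  u_3 · u_1 = 0 (should be 0)
  u_3 · u_2 = 0 (should be 0)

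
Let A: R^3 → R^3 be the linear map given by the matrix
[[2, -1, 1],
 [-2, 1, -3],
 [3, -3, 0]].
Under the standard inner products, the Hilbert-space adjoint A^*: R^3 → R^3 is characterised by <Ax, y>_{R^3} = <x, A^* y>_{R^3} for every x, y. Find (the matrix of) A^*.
A^* = A^T =
[[2, -2, 3],
 [-1, 1, -3],
 [1, -3, 0]]

For real matrices with standard dot products, the defining identity <Ax, y> = <x, A^* y> gives (Ax)^T y = x^T (A^*) y, i.e. x^T A^T y = x^T (A^*) y. Since this holds for all x, y, we must have A^* = A^T. Therefore
A^* =
[[2, -2, 3],
 [-1, 1, -3],
 [1, -3, 0]].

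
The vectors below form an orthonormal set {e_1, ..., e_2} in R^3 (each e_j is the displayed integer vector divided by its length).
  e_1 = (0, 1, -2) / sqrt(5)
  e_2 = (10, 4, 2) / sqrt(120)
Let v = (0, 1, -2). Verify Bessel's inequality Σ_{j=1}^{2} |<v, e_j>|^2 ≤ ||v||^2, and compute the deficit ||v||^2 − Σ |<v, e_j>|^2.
Σ |<v, e_j>|^2 = 5; ||v||^2 = 5; deficit = 0

Write each e_j = u_j / sqrt(<u_j, u_j>) where u_j is the displayed integer vector. Then <v, e_j> = <v, u_j> / sqrt(<u_j, u_j>), so |<v, e_j>|^2 = <v, u_j>^2 / <u_j, u_j>.
Coefficients: <v, e_1> = 5/sqrt(5), <v, e_2> = 0/sqrt(120).
Square and sum: Σ |<v, e_j>|^2 = 5.
Compute ||v||^2 = v·v = 5.
Deficit = 5 − 5 = 0 ≥ 0, confirming Bessel's inequality. (The deficit equals ||v − Σ <v,e_j> e_j||^2, the squared distance from v to span{e_j}.)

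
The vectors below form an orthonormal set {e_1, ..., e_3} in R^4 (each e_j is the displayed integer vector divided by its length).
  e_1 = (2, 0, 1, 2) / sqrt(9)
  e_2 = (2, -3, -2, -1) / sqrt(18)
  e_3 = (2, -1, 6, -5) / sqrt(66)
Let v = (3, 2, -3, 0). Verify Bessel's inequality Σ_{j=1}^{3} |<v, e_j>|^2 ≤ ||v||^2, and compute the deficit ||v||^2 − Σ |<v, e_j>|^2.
Σ |<v, e_j>|^2 = 197/33; ||v||^2 = 22; deficit = 529/33

Write each e_j = u_j / sqrt(<u_j, u_j>) where u_j is the displayed integer vector. Then <v, e_j> = <v, u_j> / sqrt(<u_j, u_j>), so |<v, e_j>|^2 = <v, u_j>^2 / <u_j, u_j>.
Coefficients: <v, e_1> = 3/sqrt(9), <v, e_2> = 6/sqrt(18), <v, e_3> = -14/sqrt(66).
Square and sum: Σ |<v, e_j>|^2 = 197/33.
Compute ||v||^2 = v·v = 22.
Deficit = 22 − 197/33 = 529/33 ≥ 0, confirming Bessel's inequality. (The deficit equals ||v − Σ <v,e_j> e_j||^2, the squared distance from v to span{e_j}.)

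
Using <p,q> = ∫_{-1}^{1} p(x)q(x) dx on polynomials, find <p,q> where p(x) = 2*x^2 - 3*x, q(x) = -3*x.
<p,q> = 6

Expand the product: p(x)·q(x) = -6*x^3 + 9*x^2.
∫_{-1}^{1} of each monomial x^k gives [2/(k+1) if k even, 0 if k odd]. Integrating term-by-term (or equivalently evaluating the antiderivative F(x) = -3*x^4/2 + 3*x^3 at the endpoints):
  F(1) − F(−1) = 3/2 − (-9/2) = 6.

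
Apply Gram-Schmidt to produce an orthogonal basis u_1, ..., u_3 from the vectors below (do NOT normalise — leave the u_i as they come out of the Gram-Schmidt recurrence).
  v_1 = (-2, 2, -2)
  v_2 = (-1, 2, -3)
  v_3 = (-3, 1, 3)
Orthogonal basis:
  u_1 = (-2, 2, -2)
  u_2 = (1, 0, -1)
  u_3 = (1/3, 2/3, 1/3)

Apply the Gram-Schmidt recurrence
  u_1 = v_1
  u_i = v_i − Σ_{j<i} ((v_i · u_j) / (u_j · u_j)) · u_j.

Step by step this gives:
  u_1 = (-2, 2, -2)
  u_2 = (1, 0, -1)
  u_3 = (1/3, 2/3, 1/3)

Orthogonality check:
  u_2 · u_1 = 0 (should be 0)
  u_3 · u_1 = 0 (should be 0)
  u_3 · u_2 = 0 (should be 0)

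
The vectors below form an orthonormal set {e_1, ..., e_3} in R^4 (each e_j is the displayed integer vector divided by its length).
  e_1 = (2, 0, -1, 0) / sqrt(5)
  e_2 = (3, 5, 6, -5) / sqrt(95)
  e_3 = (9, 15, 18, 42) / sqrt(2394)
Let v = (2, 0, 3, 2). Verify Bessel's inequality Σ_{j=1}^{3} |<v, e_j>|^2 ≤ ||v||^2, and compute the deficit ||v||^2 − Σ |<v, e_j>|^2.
Σ |<v, e_j>|^2 = 87/7; ||v||^2 = 17; deficit = 32/7

Write each e_j = u_j / sqrt(<u_j, u_j>) where u_j is the displayed integer vector. Then <v, e_j> = <v, u_j> / sqrt(<u_j, u_j>), so |<v, e_j>|^2 = <v, u_j>^2 / <u_j, u_j>.
Coefficients: <v, e_1> = 1/sqrt(5), <v, e_2> = 14/sqrt(95), <v, e_3> = 156/sqrt(2394).
Square and sum: Σ |<v, e_j>|^2 = 87/7.
Compute ||v||^2 = v·v = 17.
Deficit = 17 − 87/7 = 32/7 ≥ 0, confirming Bessel's inequality. (The deficit equals ||v − Σ <v,e_j> e_j||^2, the squared distance from v to span{e_j}.)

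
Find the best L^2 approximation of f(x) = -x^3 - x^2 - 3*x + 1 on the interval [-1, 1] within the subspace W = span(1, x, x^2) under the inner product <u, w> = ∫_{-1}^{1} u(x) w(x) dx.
g(x) = -x^2 - 18*x/5 + 1

The best approximation g ∈ W is the orthogonal projection of f onto W. Writing g = a_0 + a_1 x + a_2 x^2, the coefficients solve the normal equations G · a = b where
  G_{ij} = <φ_i, φ_j> and b_i = <f, φ_i>, with φ_0 = 1, φ_1 = x, φ_2 = x^2.
G =
  [2, 0, 2/3]
  [0, 2/3, 0]
  [2/3, 0, 2/5],
b = (4/3, -12/5, 4/15).
Solving gives a_0 = 1, a_1 = -18/5, a_2 = -1, so
  g(x) = -x^2 - 18*x/5 + 1.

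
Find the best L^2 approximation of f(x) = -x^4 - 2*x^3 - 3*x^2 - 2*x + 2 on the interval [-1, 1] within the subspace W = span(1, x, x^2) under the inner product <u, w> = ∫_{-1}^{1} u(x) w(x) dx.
g(x) = -27*x^2/7 - 16*x/5 + 73/35

The best approximation g ∈ W is the orthogonal projection of f onto W. Writing g = a_0 + a_1 x + a_2 x^2, the coefficients solve the normal equations G · a = b where
  G_{ij} = <φ_i, φ_j> and b_i = <f, φ_i>, with φ_0 = 1, φ_1 = x, φ_2 = x^2.
G =
  [2, 0, 2/3]
  [0, 2/3, 0]
  [2/3, 0, 2/5],
b = (8/5, -32/15, -16/105).
Solving gives a_0 = 73/35, a_1 = -16/5, a_2 = -27/7, so
  g(x) = -27*x^2/7 - 16*x/5 + 73/35.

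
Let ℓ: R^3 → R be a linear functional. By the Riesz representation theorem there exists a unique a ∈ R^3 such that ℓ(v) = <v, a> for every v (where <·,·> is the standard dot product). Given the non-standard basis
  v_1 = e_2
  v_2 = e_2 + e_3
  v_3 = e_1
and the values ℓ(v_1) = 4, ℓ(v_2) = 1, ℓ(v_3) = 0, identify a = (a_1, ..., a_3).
a = (0, 4, -3)

Write a = (a_1, ..., a_3) in the standard basis. For each basis vector v_i, ℓ(v_i) = <v_i, a> is a linear equation in the a_j's. Collect the n equations into a matrix system V a = ℓ, where row i of V is v_i (expressed in the standard basis). Since V is invertible (lower-triangular with 1s on the diagonal, up to permutation), solve by back-substitution:
  V =
[[0, 1, 0],
 [0, 1, 1],
 [1, 0, 0]]
  V a = (4, 1, 0)
Solving gives a = (0, 4, -3).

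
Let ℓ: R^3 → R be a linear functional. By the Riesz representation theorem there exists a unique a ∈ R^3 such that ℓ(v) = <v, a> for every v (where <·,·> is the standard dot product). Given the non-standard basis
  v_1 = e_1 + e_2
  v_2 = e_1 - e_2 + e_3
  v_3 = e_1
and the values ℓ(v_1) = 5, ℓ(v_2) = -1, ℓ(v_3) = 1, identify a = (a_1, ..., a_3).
a = (1, 4, 2)

Write a = (a_1, ..., a_3) in the standard basis. For each basis vector v_i, ℓ(v_i) = <v_i, a> is a linear equation in the a_j's. Collect the n equations into a matrix system V a = ℓ, where row i of V is v_i (expressed in the standard basis). Since V is invertible (lower-triangular with 1s on the diagonal, up to permutation), solve by back-substitution:
  V =
[[1, 1, 0],
 [1, -1, 1],
 [1, 0, 0]]
  V a = (5, -1, 1)
Solving gives a = (1, 4, 2).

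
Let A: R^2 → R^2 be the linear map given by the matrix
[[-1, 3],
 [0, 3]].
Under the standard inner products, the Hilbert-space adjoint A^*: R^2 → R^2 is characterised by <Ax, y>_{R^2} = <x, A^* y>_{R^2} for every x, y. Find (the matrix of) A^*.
A^* = A^T =
[[-1, 0],
 [3, 3]]

For real matrices with standard dot products, the defining identity <Ax, y> = <x, A^* y> gives (Ax)^T y = x^T (A^*) y, i.e. x^T A^T y = x^T (A^*) y. Since this holds for all x, y, we must have A^* = A^T. Therefore
A^* =
[[-1, 0],
 [3, 3]].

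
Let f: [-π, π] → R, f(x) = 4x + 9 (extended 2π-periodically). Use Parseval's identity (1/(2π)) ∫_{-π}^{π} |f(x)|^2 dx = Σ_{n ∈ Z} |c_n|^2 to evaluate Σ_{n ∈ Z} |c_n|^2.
Σ |c_n|^2 = 16π^2/3 + 81

Expand and integrate term by term over [-π, π]:
  ∫ (4x)^2 dx = 16·(2π^3/3); ∫ 2·4·(9)·x dx = 0 (odd integrand); ∫ 9^2 dx = 81·2π.
So (1/(2π)) ∫_{-π}^{π} (4x + 9)^2 dx = 16π^2/3 + 81 = 16π^2/3 + 81.
Parseval ⇒ Σ |c_n|^2 = 16π^2/3 + 81.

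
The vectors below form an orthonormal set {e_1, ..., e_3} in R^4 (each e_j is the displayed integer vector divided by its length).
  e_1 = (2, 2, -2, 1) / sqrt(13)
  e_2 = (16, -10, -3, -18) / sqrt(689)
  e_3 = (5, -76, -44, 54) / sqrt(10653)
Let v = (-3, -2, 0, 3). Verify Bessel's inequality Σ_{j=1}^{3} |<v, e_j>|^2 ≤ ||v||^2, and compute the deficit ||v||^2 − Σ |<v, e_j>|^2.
Σ |<v, e_j>|^2 = 4406/201; ||v||^2 = 22; deficit = 16/201

Write each e_j = u_j / sqrt(<u_j, u_j>) where u_j is the displayed integer vector. Then <v, e_j> = <v, u_j> / sqrt(<u_j, u_j>), so |<v, e_j>|^2 = <v, u_j>^2 / <u_j, u_j>.
Coefficients: <v, e_1> = -7/sqrt(13), <v, e_2> = -82/sqrt(689), <v, e_3> = 299/sqrt(10653).
Square and sum: Σ |<v, e_j>|^2 = 4406/201.
Compute ||v||^2 = v·v = 22.
Deficit = 22 − 4406/201 = 16/201 ≥ 0, confirming Bessel's inequality. (The deficit equals ||v − Σ <v,e_j> e_j||^2, the squared distance from v to span{e_j}.)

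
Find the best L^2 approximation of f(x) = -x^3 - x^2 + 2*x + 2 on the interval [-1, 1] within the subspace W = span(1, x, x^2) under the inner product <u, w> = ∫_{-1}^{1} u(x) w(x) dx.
g(x) = -x^2 + 7*x/5 + 2

The best approximation g ∈ W is the orthogonal projection of f onto W. Writing g = a_0 + a_1 x + a_2 x^2, the coefficients solve the normal equations G · a = b where
  G_{ij} = <φ_i, φ_j> and b_i = <f, φ_i>, with φ_0 = 1, φ_1 = x, φ_2 = x^2.
G =
  [2, 0, 2/3]
  [0, 2/3, 0]
  [2/3, 0, 2/5],
b = (10/3, 14/15, 14/15).
Solving gives a_0 = 2, a_1 = 7/5, a_2 = -1, so
  g(x) = -x^2 + 7*x/5 + 2.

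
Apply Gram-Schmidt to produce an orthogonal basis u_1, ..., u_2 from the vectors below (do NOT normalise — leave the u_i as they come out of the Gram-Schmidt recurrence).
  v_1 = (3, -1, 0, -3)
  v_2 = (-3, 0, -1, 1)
Orthogonal basis:
  u_1 = (3, -1, 0, -3)
  u_2 = (-21/19, -12/19, -1, -17/19)

Apply the Gram-Schmidt recurrence
  u_1 = v_1
  u_i = v_i − Σ_{j<i} ((v_i · u_j) / (u_j · u_j)) · u_j.

Step by step this gives:
  u_1 = (3, -1, 0, -3)
  u_2 = (-21/19, -12/19, -1, -17/19)

Orthogonality check:
  u_2 · u_1 = 0 (should be 0)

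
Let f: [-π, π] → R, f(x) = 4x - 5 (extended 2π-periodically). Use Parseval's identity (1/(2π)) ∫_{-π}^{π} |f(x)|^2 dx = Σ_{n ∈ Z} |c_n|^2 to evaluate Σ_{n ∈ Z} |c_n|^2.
Σ |c_n|^2 = 16π^2/3 + 25

Expand and integrate term by term over [-π, π]:
  ∫ (4x)^2 dx = 16·(2π^3/3); ∫ 2·4·(-5)·x dx = 0 (odd integrand); ∫ (-5)^2 dx = 25·2π.
So (1/(2π)) ∫_{-π}^{π} (4x - 5)^2 dx = 16π^2/3 + 25 = 16π^2/3 + 25.
Parseval ⇒ Σ |c_n|^2 = 16π^2/3 + 25.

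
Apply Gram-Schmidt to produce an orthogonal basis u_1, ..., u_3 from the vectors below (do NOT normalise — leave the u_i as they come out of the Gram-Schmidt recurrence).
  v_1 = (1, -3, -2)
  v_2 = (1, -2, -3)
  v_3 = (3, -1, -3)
Orthogonal basis:
  u_1 = (1, -3, -2)
  u_2 = (1/14, 11/14, -8/7)
  u_3 = (55/27, 11/27, 11/27)

Apply the Gram-Schmidt recurrence
  u_1 = v_1
  u_i = v_i − Σ_{j<i} ((v_i · u_j) / (u_j · u_j)) · u_j.

Step by step this gives:
  u_1 = (1, -3, -2)
  u_2 = (1/14, 11/14, -8/7)
  u_3 = (55/27, 11/27, 11/27)

Orthogonality check:
  u_2 · u_1 = 0 (should be 0)
  u_3 · u_1 = 0 (should be 0)
  u_3 · u_2 = 0 (should be 0)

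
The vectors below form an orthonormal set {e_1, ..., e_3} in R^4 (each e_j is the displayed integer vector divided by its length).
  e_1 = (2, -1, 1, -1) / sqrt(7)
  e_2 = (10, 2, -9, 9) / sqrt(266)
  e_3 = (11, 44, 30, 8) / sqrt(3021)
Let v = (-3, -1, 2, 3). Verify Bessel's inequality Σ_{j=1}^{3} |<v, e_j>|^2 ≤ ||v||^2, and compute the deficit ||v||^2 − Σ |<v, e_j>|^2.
Σ |<v, e_j>|^2 = 2273/318; ||v||^2 = 23; deficit = 5041/318

Write each e_j = u_j / sqrt(<u_j, u_j>) where u_j is the displayed integer vector. Then <v, e_j> = <v, u_j> / sqrt(<u_j, u_j>), so |<v, e_j>|^2 = <v, u_j>^2 / <u_j, u_j>.
Coefficients: <v, e_1> = -6/sqrt(7), <v, e_2> = -23/sqrt(266), <v, e_3> = 7/sqrt(3021).
Square and sum: Σ |<v, e_j>|^2 = 2273/318.
Compute ||v||^2 = v·v = 23.
Deficit = 23 − 2273/318 = 5041/318 ≥ 0, confirming Bessel's inequality. (The deficit equals ||v − Σ <v,e_j> e_j||^2, the squared distance from v to span{e_j}.)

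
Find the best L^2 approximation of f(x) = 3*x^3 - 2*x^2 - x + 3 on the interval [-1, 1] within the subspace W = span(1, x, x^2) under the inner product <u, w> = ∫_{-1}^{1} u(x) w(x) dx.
g(x) = -2*x^2 + 4*x/5 + 3

The best approximation g ∈ W is the orthogonal projection of f onto W. Writing g = a_0 + a_1 x + a_2 x^2, the coefficients solve the normal equations G · a = b where
  G_{ij} = <φ_i, φ_j> and b_i = <f, φ_i>, with φ_0 = 1, φ_1 = x, φ_2 = x^2.
G =
  [2, 0, 2/3]
  [0, 2/3, 0]
  [2/3, 0, 2/5],
b = (14/3, 8/15, 6/5).
Solving gives a_0 = 3, a_1 = 4/5, a_2 = -2, so
  g(x) = -2*x^2 + 4*x/5 + 3.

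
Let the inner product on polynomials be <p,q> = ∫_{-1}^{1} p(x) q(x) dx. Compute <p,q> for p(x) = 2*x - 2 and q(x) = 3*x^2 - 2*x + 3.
<p,q> = -56/3

Expand the product: p(x)·q(x) = 6*x^3 - 10*x^2 + 10*x - 6.
∫_{-1}^{1} of each monomial x^k gives [2/(k+1) if k even, 0 if k odd]. Integrating term-by-term (or equivalently evaluating the antiderivative F(x) = 3*x^4/2 - 10*x^3/3 + 5*x^2 - 6*x at the endpoints):
  F(1) − F(−1) = -17/6 − (95/6) = -56/3.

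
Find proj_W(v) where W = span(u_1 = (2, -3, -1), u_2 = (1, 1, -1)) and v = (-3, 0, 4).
proj_W(v) = (-79/21, -4/21, 64/21)

Set up U = [u_1 | ... | u_2] ∈ R^(3×2). The projector onto W = col(U) is P = U (U^T U)^(-1) U^T.
Compute U^T U =
  [14, 0]
  [0, 3],
and U^T v = (-10, -7).
Solve U^T U · c = U^T v for the coefficients: c = (-5/7, -7/3). The projection is proj_W(v) = U c.
Check: (v - proj_W(v)) · u_1 = 0  (should be 0).
Check: (v - proj_W(v)) · u_2 = 0  (should be 0).
Result: proj_W(v) = (-79/21, -4/21, 64/21).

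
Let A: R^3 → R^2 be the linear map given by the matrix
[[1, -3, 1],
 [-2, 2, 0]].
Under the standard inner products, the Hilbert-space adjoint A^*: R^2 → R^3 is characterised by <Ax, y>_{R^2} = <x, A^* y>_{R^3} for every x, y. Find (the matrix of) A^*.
A^* = A^T =
[[1, -2],
 [-3, 2],
 [1, 0]]

For real matrices with standard dot products, the defining identity <Ax, y> = <x, A^* y> gives (Ax)^T y = x^T (A^*) y, i.e. x^T A^T y = x^T (A^*) y. Since this holds for all x, y, we must have A^* = A^T. Therefore
A^* =
[[1, -2],
 [-3, 2],
 [1, 0]].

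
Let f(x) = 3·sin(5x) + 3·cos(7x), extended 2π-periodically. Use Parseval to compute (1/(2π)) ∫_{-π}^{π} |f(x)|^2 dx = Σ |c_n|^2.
Σ |c_n|^2 = 9

Expand |f|^2 and use orthogonality of {sin(nx), cos(mx)} on [-π, π]:
  ∫_{-π}^{π} sin(nx)^2 dx = π, ∫ cos(mx)^2 dx = π, and cross terms integrate to 0.
So ∫_{-π}^{π} f(x)^2 dx = 3^2 · π + 3^2 · π = (9 + 9)π.
Divide by 2π: (9 + 9)/2 = 9.
By Parseval, this equals Σ |c_n|^2.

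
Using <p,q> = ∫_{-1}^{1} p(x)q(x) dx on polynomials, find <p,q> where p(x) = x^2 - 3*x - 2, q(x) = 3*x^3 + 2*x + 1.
<p,q> = -164/15

Expand the product: p(x)·q(x) = 3*x^5 - 9*x^4 - 4*x^3 - 5*x^2 - 7*x - 2.
∫_{-1}^{1} of each monomial x^k gives [2/(k+1) if k even, 0 if k odd]. Integrating term-by-term (or equivalently evaluating the antiderivative F(x) = x^6/2 - 9*x^5/5 - x^4 - 5*x^3/3 - 7*x^2/2 - 2*x at the endpoints):
  F(1) − F(−1) = -142/15 − (22/15) = -164/15.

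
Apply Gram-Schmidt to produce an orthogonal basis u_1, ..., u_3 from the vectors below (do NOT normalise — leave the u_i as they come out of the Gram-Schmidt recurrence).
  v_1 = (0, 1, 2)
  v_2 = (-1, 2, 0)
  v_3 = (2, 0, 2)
Orthogonal basis:
  u_1 = (0, 1, 2)
  u_2 = (-1, 8/5, -4/5)
  u_3 = (8/7, 4/7, -2/7)

Apply the Gram-Schmidt recurrence
  u_1 = v_1
  u_i = v_i − Σ_{j<i} ((v_i · u_j) / (u_j · u_j)) · u_j.

Step by step this gives:
  u_1 = (0, 1, 2)
  u_2 = (-1, 8/5, -4/5)
  u_3 = (8/7, 4/7, -2/7)

Orthogonality check:
  u_2 · u_1 = 0 (should be 0)
  u_3 · u_1 = 0 (should be 0)
  u_3 · u_2 = 0 (should be 0)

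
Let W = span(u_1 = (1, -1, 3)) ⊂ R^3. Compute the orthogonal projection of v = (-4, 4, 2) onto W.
proj_W(v) = (-2/11, 2/11, -6/11)

Set up U = [u_1 | ... | u_1] ∈ R^(3×1). The projector onto W = col(U) is P = U (U^T U)^(-1) U^T.
Compute U^T U =
  [11],
and U^T v = (-2).
Solve U^T U · c = U^T v for the coefficients: c = (-2/11). The projection is proj_W(v) = U c.
Check: (v - proj_W(v)) · u_1 = 0  (should be 0).
Result: proj_W(v) = (-2/11, 2/11, -6/11).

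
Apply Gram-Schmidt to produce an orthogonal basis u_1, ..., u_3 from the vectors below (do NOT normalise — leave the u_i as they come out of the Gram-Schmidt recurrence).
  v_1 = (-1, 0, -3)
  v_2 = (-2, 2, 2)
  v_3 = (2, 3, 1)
Orthogonal basis:
  u_1 = (-1, 0, -3)
  u_2 = (-12/5, 2, 4/5)
  u_3 = (51/26, 34/13, -17/26)

Apply the Gram-Schmidt recurrence
  u_1 = v_1
  u_i = v_i − Σ_{j<i} ((v_i · u_j) / (u_j · u_j)) · u_j.

Step by step this gives:
  u_1 = (-1, 0, -3)
  u_2 = (-12/5, 2, 4/5)
  u_3 = (51/26, 34/13, -17/26)

Orthogonality check:
  u_2 · u_1 = 0 (should be 0)
  u_3 · u_1 = 0 (should be 0)
  u_3 · u_2 = 0 (should be 0)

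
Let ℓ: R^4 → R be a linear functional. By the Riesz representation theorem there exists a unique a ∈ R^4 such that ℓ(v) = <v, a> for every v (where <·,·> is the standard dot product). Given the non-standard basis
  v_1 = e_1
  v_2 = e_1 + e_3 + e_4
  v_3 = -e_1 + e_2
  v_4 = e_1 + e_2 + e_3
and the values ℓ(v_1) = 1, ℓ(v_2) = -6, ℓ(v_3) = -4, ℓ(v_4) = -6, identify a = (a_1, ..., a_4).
a = (1, -3, -4, -3)

Write a = (a_1, ..., a_4) in the standard basis. For each basis vector v_i, ℓ(v_i) = <v_i, a> is a linear equation in the a_j's. Collect the n equations into a matrix system V a = ℓ, where row i of V is v_i (expressed in the standard basis). Since V is invertible (lower-triangular with 1s on the diagonal, up to permutation), solve by back-substitution:
  V =
[[1, 0, 0, 0],
 [1, 0, 1, 1],
 [-1, 1, 0, 0],
 [1, 1, 1, 0]]
  V a = (1, -6, -4, -6)
Solving gives a = (1, -3, -4, -3).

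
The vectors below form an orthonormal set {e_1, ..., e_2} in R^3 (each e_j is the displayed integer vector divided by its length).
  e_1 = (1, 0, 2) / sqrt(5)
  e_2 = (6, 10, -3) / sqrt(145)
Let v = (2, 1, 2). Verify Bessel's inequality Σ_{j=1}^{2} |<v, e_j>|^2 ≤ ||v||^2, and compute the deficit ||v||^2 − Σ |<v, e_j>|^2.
Σ |<v, e_j>|^2 = 260/29; ||v||^2 = 9; deficit = 1/29

Write each e_j = u_j / sqrt(<u_j, u_j>) where u_j is the displayed integer vector. Then <v, e_j> = <v, u_j> / sqrt(<u_j, u_j>), so |<v, e_j>|^2 = <v, u_j>^2 / <u_j, u_j>.
Coefficients: <v, e_1> = 6/sqrt(5), <v, e_2> = 16/sqrt(145).
Square and sum: Σ |<v, e_j>|^2 = 260/29.
Compute ||v||^2 = v·v = 9.
Deficit = 9 − 260/29 = 1/29 ≥ 0, confirming Bessel's inequality. (The deficit equals ||v − Σ <v,e_j> e_j||^2, the squared distance from v to span{e_j}.)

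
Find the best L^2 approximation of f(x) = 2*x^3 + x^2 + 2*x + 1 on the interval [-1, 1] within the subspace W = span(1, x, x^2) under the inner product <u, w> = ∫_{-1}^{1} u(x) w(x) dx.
g(x) = x^2 + 16*x/5 + 1

The best approximation g ∈ W is the orthogonal projection of f onto W. Writing g = a_0 + a_1 x + a_2 x^2, the coefficients solve the normal equations G · a = b where
  G_{ij} = <φ_i, φ_j> and b_i = <f, φ_i>, with φ_0 = 1, φ_1 = x, φ_2 = x^2.
G =
  [2, 0, 2/3]
  [0, 2/3, 0]
  [2/3, 0, 2/5],
b = (8/3, 32/15, 16/15).
Solving gives a_0 = 1, a_1 = 16/5, a_2 = 1, so
  g(x) = x^2 + 16*x/5 + 1.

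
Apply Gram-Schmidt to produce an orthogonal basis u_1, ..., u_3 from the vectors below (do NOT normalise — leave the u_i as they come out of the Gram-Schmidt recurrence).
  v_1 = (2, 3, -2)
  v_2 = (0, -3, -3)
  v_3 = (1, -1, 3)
Orthogonal basis:
  u_1 = (2, 3, -2)
  u_2 = (6/17, -42/17, -57/17)
  u_3 = (65/33, -26/33, 26/33)

Apply the Gram-Schmidt recurrence
  u_1 = v_1
  u_i = v_i − Σ_{j<i} ((v_i · u_j) / (u_j · u_j)) · u_j.

Step by step this gives:
  u_1 = (2, 3, -2)
  u_2 = (6/17, -42/17, -57/17)
  u_3 = (65/33, -26/33, 26/33)

Orthogonality check:
  u_2 · u_1 = 0 (should be 0)
  u_3 · u_1 = 0 (should be 0)
  u_3 · u_2 = 0 (should be 0)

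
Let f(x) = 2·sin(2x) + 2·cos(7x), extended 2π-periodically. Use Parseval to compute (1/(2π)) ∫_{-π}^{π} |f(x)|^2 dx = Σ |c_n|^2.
Σ |c_n|^2 = 4

Expand |f|^2 and use orthogonality of {sin(nx), cos(mx)} on [-π, π]:
  ∫_{-π}^{π} sin(nx)^2 dx = π, ∫ cos(mx)^2 dx = π, and cross terms integrate to 0.
So ∫_{-π}^{π} f(x)^2 dx = 2^2 · π + 2^2 · π = (4 + 4)π.
Divide by 2π: (4 + 4)/2 = 4.
By Parseval, this equals Σ |c_n|^2.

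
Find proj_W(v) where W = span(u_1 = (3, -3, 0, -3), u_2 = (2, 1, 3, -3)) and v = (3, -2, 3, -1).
proj_W(v) = (122/53, -50/53, 72/53, -146/53)

Set up U = [u_1 | ... | u_2] ∈ R^(4×2). The projector onto W = col(U) is P = U (U^T U)^(-1) U^T.
Compute U^T U =
  [27, 12]
  [12, 23],
and U^T v = (18, 16).
Solve U^T U · c = U^T v for the coefficients: c = (74/159, 24/53). The projection is proj_W(v) = U c.
Check: (v - proj_W(v)) · u_1 = 0  (should be 0).
Check: (v - proj_W(v)) · u_2 = 0  (should be 0).
Result: proj_W(v) = (122/53, -50/53, 72/53, -146/53).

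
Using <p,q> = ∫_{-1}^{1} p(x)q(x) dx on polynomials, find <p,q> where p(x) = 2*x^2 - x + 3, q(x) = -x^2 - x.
<p,q> = -32/15

Expand the product: p(x)·q(x) = -2*x^4 - x^3 - 2*x^2 - 3*x.
∫_{-1}^{1} of each monomial x^k gives [2/(k+1) if k even, 0 if k odd]. Integrating term-by-term (or equivalently evaluating the antiderivative F(x) = -2*x^5/5 - x^4/4 - 2*x^3/3 - 3*x^2/2 at the endpoints):
  F(1) − F(−1) = -169/60 − (-41/60) = -32/15.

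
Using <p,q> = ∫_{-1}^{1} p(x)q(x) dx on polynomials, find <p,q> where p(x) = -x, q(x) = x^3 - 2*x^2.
<p,q> = -2/5

Expand the product: p(x)·q(x) = -x^4 + 2*x^3.
∫_{-1}^{1} of each monomial x^k gives [2/(k+1) if k even, 0 if k odd]. Integrating term-by-term (or equivalently evaluating the antiderivative F(x) = -x^5/5 + x^4/2 at the endpoints):
  F(1) − F(−1) = 3/10 − (7/10) = -2/5.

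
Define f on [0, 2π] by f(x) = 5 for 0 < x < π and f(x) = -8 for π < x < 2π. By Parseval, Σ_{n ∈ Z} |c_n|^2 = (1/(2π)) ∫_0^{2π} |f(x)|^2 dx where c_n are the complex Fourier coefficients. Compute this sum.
Σ |c_n|^2 = 89/2

Parseval equates the L^2 energy of f (normalised by 1/(2π)) with the ℓ^2 sum of its Fourier coefficients: (1/(2π)) ∫_0^{2π} |f|^2 = Σ |c_n|^2.
Compute the left side: (1/(2π)) [∫_0^π 5^2 dx + ∫_π^{2π} (-8)^2 dx] = (1/(2π)) · (25π + 64π) = (25 + 64)/2 = 89/2.
So Σ_{n ∈ Z} |c_n|^2 = 89/2.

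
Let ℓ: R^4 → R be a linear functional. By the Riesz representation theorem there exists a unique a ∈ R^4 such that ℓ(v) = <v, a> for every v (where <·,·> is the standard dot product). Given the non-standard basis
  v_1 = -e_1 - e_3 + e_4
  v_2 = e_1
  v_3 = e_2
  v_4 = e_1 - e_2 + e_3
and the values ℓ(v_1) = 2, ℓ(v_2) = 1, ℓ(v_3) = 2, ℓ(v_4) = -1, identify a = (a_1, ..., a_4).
a = (1, 2, 0, 3)

Write a = (a_1, ..., a_4) in the standard basis. For each basis vector v_i, ℓ(v_i) = <v_i, a> is a linear equation in the a_j's. Collect the n equations into a matrix system V a = ℓ, where row i of V is v_i (expressed in the standard basis). Since V is invertible (lower-triangular with 1s on the diagonal, up to permutation), solve by back-substitution:
  V =
[[-1, 0, -1, 1],
 [1, 0, 0, 0],
 [0, 1, 0, 0],
 [1, -1, 1, 0]]
  V a = (2, 1, 2, -1)
Solving gives a = (1, 2, 0, 3).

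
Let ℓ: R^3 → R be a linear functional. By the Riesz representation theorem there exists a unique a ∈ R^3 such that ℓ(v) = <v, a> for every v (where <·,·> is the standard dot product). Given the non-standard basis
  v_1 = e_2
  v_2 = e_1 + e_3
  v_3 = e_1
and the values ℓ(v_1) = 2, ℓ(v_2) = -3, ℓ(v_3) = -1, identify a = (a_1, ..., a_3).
a = (-1, 2, -2)

Write a = (a_1, ..., a_3) in the standard basis. For each basis vector v_i, ℓ(v_i) = <v_i, a> is a linear equation in the a_j's. Collect the n equations into a matrix system V a = ℓ, where row i of V is v_i (expressed in the standard basis). Since V is invertible (lower-triangular with 1s on the diagonal, up to permutation), solve by back-substitution:
  V =
[[0, 1, 0],
 [1, 0, 1],
 [1, 0, 0]]
  V a = (2, -3, -1)
Solving gives a = (-1, 2, -2).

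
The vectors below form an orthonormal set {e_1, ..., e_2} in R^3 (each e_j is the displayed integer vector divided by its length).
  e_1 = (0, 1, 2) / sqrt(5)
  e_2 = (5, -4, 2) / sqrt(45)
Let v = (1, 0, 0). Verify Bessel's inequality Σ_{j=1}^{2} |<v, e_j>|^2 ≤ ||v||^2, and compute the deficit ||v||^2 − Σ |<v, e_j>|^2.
Σ |<v, e_j>|^2 = 5/9; ||v||^2 = 1; deficit = 4/9

Write each e_j = u_j / sqrt(<u_j, u_j>) where u_j is the displayed integer vector. Then <v, e_j> = <v, u_j> / sqrt(<u_j, u_j>), so |<v, e_j>|^2 = <v, u_j>^2 / <u_j, u_j>.
Coefficients: <v, e_1> = 0/sqrt(5), <v, e_2> = 5/sqrt(45).
Square and sum: Σ |<v, e_j>|^2 = 5/9.
Compute ||v||^2 = v·v = 1.
Deficit = 1 − 5/9 = 4/9 ≥ 0, confirming Bessel's inequality. (The deficit equals ||v − Σ <v,e_j> e_j||^2, the squared distance from v to span{e_j}.)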